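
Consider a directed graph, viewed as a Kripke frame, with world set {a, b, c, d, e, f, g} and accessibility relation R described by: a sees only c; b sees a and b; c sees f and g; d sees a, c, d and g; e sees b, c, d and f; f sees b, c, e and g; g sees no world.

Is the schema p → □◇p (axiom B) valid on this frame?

The schema B characterises exactly the symmetric frames.
Symmetric: no — a R c but not c R a.

No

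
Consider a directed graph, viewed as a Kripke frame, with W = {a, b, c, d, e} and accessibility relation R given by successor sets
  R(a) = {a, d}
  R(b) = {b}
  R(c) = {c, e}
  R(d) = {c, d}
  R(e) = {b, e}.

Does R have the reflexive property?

Yes

Reflexive: yes — every world is R-related to itself.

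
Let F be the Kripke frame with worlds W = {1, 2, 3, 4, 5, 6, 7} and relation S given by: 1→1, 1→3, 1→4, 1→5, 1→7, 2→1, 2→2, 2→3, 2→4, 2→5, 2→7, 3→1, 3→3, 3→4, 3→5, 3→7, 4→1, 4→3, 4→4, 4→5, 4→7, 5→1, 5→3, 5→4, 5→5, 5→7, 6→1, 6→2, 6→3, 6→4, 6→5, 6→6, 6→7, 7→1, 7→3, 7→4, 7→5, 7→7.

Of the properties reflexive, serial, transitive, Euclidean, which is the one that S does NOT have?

Reflexive: yes — every world is S-related to itself.
Serial: yes — every world has a successor (e.g. 1 S 1).
Transitive: yes — every two-step S-path is closed by a direct edge.
Euclidean: no — 6 S 1 and 6 S 2, but not 1 S 2.
Only Euclidean fails.

Euclidean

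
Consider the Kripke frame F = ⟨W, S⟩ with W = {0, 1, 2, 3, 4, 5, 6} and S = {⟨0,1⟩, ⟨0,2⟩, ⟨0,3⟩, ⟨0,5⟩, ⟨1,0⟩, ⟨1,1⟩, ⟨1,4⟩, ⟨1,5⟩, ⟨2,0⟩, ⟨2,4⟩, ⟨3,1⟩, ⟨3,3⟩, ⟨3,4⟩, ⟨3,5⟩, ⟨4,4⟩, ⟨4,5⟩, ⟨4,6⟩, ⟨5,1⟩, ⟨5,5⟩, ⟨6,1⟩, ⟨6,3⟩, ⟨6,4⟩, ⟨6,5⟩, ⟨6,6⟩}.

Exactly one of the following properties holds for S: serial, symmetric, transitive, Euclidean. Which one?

serial

Serial: yes — every world has a successor (e.g. 0 S 1).
Symmetric: no — 0 S 3 but not 3 S 0.
Transitive: no — 0 S 1 and 1 S 4, but not 0 S 4.
Euclidean: no — 0 S 1 and 0 S 2, but not 1 S 2.
Only serial holds.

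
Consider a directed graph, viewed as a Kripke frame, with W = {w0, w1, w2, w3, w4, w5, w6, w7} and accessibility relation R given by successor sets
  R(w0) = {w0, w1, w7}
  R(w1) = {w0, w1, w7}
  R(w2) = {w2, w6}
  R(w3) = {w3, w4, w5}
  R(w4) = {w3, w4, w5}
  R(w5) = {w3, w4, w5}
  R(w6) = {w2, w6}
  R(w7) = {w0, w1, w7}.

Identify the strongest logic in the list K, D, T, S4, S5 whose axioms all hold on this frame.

S5

Serial (axiom D): yes — every world has a successor (e.g. w0 R w0).
Reflexive (axiom T): yes — every world is R-related to itself.
Transitive (axiom 4): yes — every two-step R-path is closed by a direct edge.
Euclidean (axiom 5): yes — any two successors of a common world are R-related.
So F validates K, D, T, S4, S5. The strongest is S5.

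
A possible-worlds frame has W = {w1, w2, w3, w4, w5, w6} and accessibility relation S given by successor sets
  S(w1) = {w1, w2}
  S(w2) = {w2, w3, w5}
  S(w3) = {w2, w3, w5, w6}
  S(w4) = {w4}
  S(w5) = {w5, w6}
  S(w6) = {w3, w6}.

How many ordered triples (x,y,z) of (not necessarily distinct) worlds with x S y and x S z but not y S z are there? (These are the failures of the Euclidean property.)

9

Enumerating: (w1,w2,w1), (w2,w5,w2), (w2,w5,w3), (w3,w2,w6), (w3,w5,w2), (w3,w5,w3), (w3,w6,w2), (w3,w6,w5), (w5,w6,w5).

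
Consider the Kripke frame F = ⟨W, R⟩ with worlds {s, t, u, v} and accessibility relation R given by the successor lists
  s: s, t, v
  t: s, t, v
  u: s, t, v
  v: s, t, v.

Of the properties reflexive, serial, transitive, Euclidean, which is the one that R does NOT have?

Reflexive: no — u is not related to itself.
Serial: yes — every world has a successor (e.g. s R s).
Transitive: yes — every two-step R-path is closed by a direct edge.
Euclidean: yes — any two successors of a common world are R-related.
Only reflexive fails.

reflexive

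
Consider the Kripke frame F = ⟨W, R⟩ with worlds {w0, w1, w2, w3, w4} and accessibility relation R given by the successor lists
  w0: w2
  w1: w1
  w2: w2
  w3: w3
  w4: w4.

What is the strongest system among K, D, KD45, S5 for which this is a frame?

Serial (axiom D): yes — every world has a successor (e.g. w0 R w2).
Euclidean (axiom 5): yes — any two successors of a common world are R-related.
Transitive (axiom 4): yes — every two-step R-path is closed by a direct edge.
Reflexive (axiom T): no — w0 is not related to itself.
So F validates K, D, KD45; S5 would additionally require R to be reflexive. The strongest is KD45.

KD45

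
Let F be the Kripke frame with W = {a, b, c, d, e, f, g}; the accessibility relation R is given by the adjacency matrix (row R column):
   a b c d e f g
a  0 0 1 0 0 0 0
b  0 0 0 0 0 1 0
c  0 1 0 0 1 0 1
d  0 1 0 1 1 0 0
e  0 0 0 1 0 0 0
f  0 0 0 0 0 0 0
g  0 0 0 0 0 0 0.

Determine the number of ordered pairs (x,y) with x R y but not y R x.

6

Enumerating: (a,c), (b,f), (c,b), (c,e), (c,g), (d,b).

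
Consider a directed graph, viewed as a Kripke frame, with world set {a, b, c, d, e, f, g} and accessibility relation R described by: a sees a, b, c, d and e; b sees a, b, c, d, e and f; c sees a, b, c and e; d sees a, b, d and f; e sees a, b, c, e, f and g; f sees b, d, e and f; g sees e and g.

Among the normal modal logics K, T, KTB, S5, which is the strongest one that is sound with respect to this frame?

KTB

Reflexive (axiom T): yes — every world is R-related to itself.
Symmetric (axiom B): yes — every pair in R has its reverse in R.
Euclidean (axiom 5): no — a R c and a R d, but not c R d.
So F validates K, T, KTB; S5 would additionally require R to be Euclidean. The strongest is KTB.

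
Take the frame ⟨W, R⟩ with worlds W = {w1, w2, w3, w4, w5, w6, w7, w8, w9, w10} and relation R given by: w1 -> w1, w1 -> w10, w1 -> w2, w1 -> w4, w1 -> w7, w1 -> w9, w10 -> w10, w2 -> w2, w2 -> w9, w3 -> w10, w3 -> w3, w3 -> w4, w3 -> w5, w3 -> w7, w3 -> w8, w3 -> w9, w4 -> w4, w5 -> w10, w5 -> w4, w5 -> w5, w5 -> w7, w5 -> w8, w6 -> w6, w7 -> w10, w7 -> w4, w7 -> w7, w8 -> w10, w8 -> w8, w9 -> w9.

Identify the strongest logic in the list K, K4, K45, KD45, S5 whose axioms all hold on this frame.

K4

Transitive (axiom 4): yes — every two-step R-path is closed by a direct edge.
Euclidean (axiom 5): no — w1 R w10 and w1 R w2, but not w10 R w2.
Serial (axiom D): yes — every world has a successor (e.g. w1 R w1).
Reflexive (axiom T): yes — every world is R-related to itself.
So F validates K, K4; K45 would additionally require R to be Euclidean. The strongest is K4.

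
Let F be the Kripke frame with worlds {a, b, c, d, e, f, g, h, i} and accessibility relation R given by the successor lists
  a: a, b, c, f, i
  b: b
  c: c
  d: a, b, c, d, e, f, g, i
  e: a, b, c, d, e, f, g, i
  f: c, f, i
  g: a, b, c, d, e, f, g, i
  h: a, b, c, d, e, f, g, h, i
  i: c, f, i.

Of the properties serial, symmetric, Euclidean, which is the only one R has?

Serial: yes — every world has a successor (e.g. a R a).
Symmetric: no — a R b but not b R a.
Euclidean: no — a R b and a R c, but not b R c.
Only serial holds.

serial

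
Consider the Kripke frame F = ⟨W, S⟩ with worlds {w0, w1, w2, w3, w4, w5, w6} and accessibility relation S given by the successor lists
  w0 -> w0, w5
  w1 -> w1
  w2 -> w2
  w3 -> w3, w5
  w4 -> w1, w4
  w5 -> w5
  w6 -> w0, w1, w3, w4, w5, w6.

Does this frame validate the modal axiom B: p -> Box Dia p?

No

The schema B characterises exactly the symmetric frames.
Symmetric: no — w0 S w5 but not w5 S w0.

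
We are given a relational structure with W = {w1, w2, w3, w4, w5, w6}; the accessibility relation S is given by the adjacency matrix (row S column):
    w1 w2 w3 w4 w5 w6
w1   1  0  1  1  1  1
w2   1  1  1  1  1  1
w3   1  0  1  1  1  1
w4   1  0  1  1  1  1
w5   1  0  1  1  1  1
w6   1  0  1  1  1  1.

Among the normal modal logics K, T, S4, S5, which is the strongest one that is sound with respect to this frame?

S4

Reflexive (axiom T): yes — every world is S-related to itself.
Transitive (axiom 4): yes — every two-step S-path is closed by a direct edge.
Euclidean (axiom 5): no — w2 S w1 and w2 S w2, but not w1 S w2.
So F validates K, T, S4; S5 would additionally require S to be Euclidean. The strongest is S4.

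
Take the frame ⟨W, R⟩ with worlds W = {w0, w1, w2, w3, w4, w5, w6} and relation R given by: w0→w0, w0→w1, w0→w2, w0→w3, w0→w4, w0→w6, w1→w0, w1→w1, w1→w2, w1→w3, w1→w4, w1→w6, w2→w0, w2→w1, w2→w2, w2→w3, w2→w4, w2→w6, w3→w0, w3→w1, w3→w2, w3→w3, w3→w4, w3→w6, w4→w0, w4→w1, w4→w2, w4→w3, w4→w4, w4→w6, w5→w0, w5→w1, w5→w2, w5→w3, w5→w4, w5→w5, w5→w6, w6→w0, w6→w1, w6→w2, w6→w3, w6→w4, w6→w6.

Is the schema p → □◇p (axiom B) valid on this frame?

No

By correspondence theory, B is valid on a frame iff R is symmetric.
Symmetric: no — w5 R w0 but not w0 R w5.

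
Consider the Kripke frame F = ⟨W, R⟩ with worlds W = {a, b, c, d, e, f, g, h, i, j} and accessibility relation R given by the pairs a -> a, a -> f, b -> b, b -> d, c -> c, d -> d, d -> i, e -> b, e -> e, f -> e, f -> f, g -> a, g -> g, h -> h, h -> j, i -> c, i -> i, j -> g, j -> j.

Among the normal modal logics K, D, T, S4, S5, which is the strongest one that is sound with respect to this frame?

Serial (axiom D): yes — every world has a successor (e.g. a R a).
Reflexive (axiom T): yes — every world is R-related to itself.
Transitive (axiom 4): no — a R f and f R e, but not a R e.
Euclidean (axiom 5): no — a R f and a R a, but not f R a.
So F validates K, D, T; S4 would additionally require R to be transitive. The strongest is T.

T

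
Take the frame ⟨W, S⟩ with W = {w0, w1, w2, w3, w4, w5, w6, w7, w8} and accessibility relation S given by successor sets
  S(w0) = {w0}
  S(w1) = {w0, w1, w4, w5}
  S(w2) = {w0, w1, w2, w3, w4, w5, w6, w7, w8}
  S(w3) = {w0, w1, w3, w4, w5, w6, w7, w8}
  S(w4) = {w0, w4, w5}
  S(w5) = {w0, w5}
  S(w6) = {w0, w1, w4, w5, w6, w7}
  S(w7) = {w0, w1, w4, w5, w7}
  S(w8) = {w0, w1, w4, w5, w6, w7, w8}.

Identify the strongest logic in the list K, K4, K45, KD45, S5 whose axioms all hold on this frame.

Transitive (axiom 4): yes — every two-step S-path is closed by a direct edge.
Euclidean (axiom 5): no — w1 S w0 and w1 S w4, but not w0 S w4.
Serial (axiom D): yes — every world has a successor (e.g. w0 S w0).
Reflexive (axiom T): yes — every world is S-related to itself.
So F validates K, K4; K45 would additionally require S to be Euclidean. The strongest is K4.

K4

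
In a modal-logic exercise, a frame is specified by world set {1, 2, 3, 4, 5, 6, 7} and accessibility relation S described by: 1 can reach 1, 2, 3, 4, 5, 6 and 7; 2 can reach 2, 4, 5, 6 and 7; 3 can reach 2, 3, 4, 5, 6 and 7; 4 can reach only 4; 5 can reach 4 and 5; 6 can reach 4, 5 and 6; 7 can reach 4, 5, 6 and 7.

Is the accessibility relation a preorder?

Yes

Reflexive: yes — every world is S-related to itself.
Transitive: yes — every two-step S-path is closed by a direct edge.
So S is a preorder.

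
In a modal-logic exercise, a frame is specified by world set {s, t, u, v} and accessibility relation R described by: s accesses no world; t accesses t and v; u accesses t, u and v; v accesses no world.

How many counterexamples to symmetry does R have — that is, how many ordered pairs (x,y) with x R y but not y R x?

3

Enumerating: (t,v), (u,t), (u,v).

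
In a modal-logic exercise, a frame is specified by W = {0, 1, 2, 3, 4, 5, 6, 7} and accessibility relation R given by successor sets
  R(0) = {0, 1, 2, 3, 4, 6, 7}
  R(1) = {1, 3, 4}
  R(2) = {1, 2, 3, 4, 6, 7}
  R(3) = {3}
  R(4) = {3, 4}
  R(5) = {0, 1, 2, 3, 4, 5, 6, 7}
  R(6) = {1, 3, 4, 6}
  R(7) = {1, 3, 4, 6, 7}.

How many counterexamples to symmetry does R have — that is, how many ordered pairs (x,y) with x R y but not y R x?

Enumerating: (0,1), (0,2), (0,3), (0,4), (0,6), (0,7), (1,3), (1,4), (2,1), (2,3), (2,4), (2,6), … and 16 more.
Total: 28.

28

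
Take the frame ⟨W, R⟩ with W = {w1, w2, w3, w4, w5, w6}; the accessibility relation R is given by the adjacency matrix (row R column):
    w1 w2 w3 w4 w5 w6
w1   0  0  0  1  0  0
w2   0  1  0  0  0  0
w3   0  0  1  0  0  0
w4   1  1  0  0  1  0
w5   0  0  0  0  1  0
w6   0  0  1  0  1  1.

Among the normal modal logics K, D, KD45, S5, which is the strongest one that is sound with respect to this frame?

D

Serial (axiom D): yes — every world has a successor (e.g. w1 R w4).
Euclidean (axiom 5): no — w4 R w1 and w4 R w2, but not w1 R w2.
Transitive (axiom 4): no — w1 R w4 and w4 R w2, but not w1 R w2.
Reflexive (axiom T): no — w1 is not related to itself.
So F validates K, D; KD45 would additionally require R to be Euclidean and transitive. The strongest is D.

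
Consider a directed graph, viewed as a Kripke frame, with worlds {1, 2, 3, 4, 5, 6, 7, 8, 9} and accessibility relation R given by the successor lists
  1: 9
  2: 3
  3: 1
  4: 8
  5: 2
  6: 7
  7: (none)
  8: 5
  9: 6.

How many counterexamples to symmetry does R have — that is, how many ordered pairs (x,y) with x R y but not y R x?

8

Enumerating: (1,9), (2,3), (3,1), (4,8), (5,2), (6,7), (8,5), (9,6).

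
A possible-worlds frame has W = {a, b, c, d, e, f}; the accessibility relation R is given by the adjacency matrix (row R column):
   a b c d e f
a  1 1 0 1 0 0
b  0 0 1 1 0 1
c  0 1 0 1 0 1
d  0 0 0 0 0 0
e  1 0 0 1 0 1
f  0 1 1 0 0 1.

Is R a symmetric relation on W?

Symmetric: no — a R b but not b R a.

No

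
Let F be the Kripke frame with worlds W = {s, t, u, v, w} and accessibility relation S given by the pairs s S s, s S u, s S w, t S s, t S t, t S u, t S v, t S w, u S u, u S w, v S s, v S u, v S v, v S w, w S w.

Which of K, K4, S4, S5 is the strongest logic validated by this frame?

S4

Transitive (axiom 4): yes — every two-step S-path is closed by a direct edge.
Reflexive (axiom T): yes — every world is S-related to itself.
Euclidean (axiom 5): no — s S w and s S u, but not w S u.
So F validates K, K4, S4; S5 would additionally require S to be Euclidean. The strongest is S4.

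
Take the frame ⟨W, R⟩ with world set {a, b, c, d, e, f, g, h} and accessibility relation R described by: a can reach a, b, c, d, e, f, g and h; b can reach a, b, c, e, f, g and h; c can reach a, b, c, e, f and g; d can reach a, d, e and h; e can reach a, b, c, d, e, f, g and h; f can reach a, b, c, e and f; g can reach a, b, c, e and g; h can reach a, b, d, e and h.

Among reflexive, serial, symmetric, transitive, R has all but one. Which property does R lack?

Reflexive: yes — every world is R-related to itself.
Serial: yes — every world has a successor (e.g. a R a).
Symmetric: yes — every pair in R has its reverse in R.
Transitive: no — b R a and a R d, but not b R d.
Only transitive fails.

transitive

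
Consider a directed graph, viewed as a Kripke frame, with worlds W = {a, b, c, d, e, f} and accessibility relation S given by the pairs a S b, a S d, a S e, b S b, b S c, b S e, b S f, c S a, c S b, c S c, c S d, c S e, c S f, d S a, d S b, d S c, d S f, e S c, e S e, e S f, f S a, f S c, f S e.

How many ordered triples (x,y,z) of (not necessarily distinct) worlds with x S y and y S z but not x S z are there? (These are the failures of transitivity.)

26

Enumerating: (a,b,c), (a,b,f), (a,d,a), (a,d,c), (a,d,f), (a,e,c), (a,e,f), (b,c,a), (b,c,d), (b,f,a), (d,a,d), (d,a,e), … and 14 more.
Total: 26.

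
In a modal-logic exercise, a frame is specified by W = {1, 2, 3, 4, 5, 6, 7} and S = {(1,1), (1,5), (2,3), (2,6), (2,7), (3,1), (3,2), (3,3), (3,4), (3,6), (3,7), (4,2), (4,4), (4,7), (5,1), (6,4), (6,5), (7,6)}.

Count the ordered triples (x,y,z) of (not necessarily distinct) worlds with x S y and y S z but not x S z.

16

Enumerating: (2,3,1), (2,3,2), (2,3,4), (2,6,4), (2,6,5), (3,1,5), (3,6,5), (4,2,3), (4,2,6), (4,7,6), (5,1,5), (6,4,2), (6,4,7), (6,5,1), (7,6,4), (7,6,5).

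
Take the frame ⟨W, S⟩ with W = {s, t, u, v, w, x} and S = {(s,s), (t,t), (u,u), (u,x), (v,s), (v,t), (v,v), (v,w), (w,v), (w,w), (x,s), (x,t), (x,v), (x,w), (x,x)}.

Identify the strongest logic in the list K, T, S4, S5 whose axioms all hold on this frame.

T

Reflexive (axiom T): yes — every world is S-related to itself.
Transitive (axiom 4): no — u S x and x S s, but not u S s.
Euclidean (axiom 5): no — v S s and v S t, but not s S t.
So F validates K, T; S4 would additionally require S to be transitive. The strongest is T.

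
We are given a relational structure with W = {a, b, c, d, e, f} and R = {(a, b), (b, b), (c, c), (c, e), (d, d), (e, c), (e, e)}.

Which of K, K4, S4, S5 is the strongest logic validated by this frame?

K4

Transitive (axiom 4): yes — every two-step R-path is closed by a direct edge.
Reflexive (axiom T): no — a is not related to itself.
Euclidean (axiom 5): yes — any two successors of a common world are R-related.
So F validates K, K4; S4 would additionally require R to be reflexive. The strongest is K4.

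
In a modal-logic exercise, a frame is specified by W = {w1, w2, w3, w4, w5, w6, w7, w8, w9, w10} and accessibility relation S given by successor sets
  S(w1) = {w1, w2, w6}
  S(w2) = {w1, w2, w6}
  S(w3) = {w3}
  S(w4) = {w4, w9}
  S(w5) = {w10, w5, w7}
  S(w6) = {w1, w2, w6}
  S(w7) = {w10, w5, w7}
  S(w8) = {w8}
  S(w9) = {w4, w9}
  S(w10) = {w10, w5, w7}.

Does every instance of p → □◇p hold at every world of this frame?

By correspondence theory, B is valid on a frame iff S is symmetric.
Symmetric: yes — every pair in S has its reverse in S.

Yes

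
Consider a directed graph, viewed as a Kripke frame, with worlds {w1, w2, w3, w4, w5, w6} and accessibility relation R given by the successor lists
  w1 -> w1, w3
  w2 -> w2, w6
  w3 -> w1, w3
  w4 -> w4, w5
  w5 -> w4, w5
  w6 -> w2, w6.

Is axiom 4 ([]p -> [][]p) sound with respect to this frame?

Axiom 4 corresponds to the accessibility relation being transitive.
Transitive: yes — every two-step R-path is closed by a direct edge.

Yes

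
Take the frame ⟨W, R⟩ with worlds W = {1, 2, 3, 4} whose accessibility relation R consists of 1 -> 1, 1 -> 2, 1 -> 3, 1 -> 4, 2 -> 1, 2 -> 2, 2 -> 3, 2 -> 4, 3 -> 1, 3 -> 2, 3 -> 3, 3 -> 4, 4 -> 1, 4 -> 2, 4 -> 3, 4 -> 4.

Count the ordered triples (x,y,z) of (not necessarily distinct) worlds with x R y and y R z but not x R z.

0

R is transitive; there are no such tuples.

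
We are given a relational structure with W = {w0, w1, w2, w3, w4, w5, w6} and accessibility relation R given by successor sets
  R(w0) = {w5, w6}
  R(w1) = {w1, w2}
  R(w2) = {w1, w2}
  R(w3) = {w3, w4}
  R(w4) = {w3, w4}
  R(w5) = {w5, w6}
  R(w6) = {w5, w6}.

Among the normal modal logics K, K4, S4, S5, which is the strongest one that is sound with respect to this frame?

Transitive (axiom 4): yes — every two-step R-path is closed by a direct edge.
Reflexive (axiom T): no — w0 is not related to itself.
Euclidean (axiom 5): yes — any two successors of a common world are R-related.
So F validates K, K4; S4 would additionally require R to be reflexive. The strongest is K4.

K4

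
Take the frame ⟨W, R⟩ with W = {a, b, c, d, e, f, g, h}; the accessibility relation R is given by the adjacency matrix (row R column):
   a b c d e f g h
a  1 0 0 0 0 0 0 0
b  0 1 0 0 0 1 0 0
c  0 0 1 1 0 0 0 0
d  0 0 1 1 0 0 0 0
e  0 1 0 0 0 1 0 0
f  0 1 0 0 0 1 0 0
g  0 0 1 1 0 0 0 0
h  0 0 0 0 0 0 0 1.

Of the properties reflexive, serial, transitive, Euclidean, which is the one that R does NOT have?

reflexive

Reflexive: no — e is not related to itself.
Serial: yes — every world has a successor (e.g. a R a).
Transitive: yes — every two-step R-path is closed by a direct edge.
Euclidean: yes — any two successors of a common world are R-related.
Only reflexive fails.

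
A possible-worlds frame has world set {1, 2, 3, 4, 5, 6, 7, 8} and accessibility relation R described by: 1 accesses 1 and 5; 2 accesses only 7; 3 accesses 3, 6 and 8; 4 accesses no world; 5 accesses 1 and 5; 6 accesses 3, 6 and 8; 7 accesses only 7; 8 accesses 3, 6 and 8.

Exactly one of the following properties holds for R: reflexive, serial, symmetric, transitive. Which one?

Reflexive: no — 2 is not related to itself.
Serial: no — 4 has no R-successor.
Symmetric: no — 2 R 7 but not 7 R 2.
Transitive: yes — every two-step R-path is closed by a direct edge.
Only transitive holds.

transitive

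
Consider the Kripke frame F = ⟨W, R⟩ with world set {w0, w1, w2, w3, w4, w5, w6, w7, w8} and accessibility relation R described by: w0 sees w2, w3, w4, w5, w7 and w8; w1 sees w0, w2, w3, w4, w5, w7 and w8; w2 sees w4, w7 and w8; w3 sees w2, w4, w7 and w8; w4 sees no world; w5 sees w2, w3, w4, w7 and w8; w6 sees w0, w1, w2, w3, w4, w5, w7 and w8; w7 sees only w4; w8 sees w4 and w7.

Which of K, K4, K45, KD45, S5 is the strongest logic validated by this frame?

Transitive (axiom 4): yes — every two-step R-path is closed by a direct edge.
Euclidean (axiom 5): no — w0 R w2 and w0 R w3, but not w2 R w3.
Serial (axiom D): no — w4 has no R-successor.
Reflexive (axiom T): no — w0 is not related to itself.
So F validates K, K4; K45 would additionally require R to be Euclidean. The strongest is K4.

K4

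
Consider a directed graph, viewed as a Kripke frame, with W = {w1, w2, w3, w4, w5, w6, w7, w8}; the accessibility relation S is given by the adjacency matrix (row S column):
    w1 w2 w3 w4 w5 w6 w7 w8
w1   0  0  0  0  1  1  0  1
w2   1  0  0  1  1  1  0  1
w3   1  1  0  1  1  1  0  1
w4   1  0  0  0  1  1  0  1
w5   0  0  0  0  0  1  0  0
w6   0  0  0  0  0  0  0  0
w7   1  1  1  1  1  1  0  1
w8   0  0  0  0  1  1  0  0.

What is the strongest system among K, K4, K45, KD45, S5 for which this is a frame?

K4

Transitive (axiom 4): yes — every two-step S-path is closed by a direct edge.
Euclidean (axiom 5): no — w1 S w5 and w1 S w8, but not w5 S w8.
Serial (axiom D): no — w6 has no S-successor.
Reflexive (axiom T): no — w1 is not related to itself.
So F validates K, K4; K45 would additionally require S to be Euclidean. The strongest is K4.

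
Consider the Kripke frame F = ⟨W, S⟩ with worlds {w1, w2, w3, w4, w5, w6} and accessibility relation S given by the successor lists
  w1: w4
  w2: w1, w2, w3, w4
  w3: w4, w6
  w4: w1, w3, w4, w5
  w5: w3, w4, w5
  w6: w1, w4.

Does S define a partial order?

No

Reflexive: no — w1 is not related to itself.
Transitive: no — w1 S w4 and w4 S w3, but not w1 S w3.
Antisymmetric: no — w1 S w4 and w4 S w1 with w1 ≠ w4.
So S is not a partial order.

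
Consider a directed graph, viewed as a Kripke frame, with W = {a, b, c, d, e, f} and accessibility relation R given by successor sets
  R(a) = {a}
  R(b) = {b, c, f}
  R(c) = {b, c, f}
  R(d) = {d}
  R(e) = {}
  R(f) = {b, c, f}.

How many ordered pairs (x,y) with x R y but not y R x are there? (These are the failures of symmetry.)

R is symmetric; there are no such tuples.

0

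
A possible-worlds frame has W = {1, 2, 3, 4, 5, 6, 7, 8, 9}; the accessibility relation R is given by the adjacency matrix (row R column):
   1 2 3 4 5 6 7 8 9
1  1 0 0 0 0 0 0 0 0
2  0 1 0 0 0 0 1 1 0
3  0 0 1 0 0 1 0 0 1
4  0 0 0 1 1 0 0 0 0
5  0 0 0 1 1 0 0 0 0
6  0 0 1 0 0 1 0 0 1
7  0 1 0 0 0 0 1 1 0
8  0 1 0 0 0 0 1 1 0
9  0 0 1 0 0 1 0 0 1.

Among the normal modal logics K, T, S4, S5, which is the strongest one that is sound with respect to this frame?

Reflexive (axiom T): yes — every world is R-related to itself.
Transitive (axiom 4): yes — every two-step R-path is closed by a direct edge.
Euclidean (axiom 5): yes — any two successors of a common world are R-related.
So F validates K, T, S4, S5. The strongest is S5.

S5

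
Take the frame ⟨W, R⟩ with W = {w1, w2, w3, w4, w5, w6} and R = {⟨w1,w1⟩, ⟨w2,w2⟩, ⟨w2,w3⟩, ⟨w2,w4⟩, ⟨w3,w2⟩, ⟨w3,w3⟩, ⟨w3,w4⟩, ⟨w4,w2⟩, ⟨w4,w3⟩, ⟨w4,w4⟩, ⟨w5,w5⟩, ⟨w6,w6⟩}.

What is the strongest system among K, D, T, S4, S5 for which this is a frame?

Serial (axiom D): yes — every world has a successor (e.g. w1 R w1).
Reflexive (axiom T): yes — every world is R-related to itself.
Transitive (axiom 4): yes — every two-step R-path is closed by a direct edge.
Euclidean (axiom 5): yes — any two successors of a common world are R-related.
So F validates K, D, T, S4, S5. The strongest is S5.

S5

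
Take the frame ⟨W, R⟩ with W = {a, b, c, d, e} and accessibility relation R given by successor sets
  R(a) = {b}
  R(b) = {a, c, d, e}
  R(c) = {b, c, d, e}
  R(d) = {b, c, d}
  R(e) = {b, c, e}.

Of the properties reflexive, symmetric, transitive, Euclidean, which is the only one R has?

symmetric

Reflexive: no — a is not related to itself.
Symmetric: yes — every pair in R has its reverse in R.
Transitive: no — a R b and b R c, but not a R c.
Euclidean: no — b R a and b R c, but not a R c.
Only symmetric holds.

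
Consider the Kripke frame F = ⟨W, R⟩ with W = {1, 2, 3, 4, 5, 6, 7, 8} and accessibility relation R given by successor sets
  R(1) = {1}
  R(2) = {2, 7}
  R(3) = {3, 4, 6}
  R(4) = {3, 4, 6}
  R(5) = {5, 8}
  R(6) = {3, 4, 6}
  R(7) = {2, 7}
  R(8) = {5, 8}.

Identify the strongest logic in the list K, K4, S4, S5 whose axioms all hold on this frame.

Transitive (axiom 4): yes — every two-step R-path is closed by a direct edge.
Reflexive (axiom T): yes — every world is R-related to itself.
Euclidean (axiom 5): yes — any two successors of a common world are R-related.
So F validates K, K4, S4, S5. The strongest is S5.

S5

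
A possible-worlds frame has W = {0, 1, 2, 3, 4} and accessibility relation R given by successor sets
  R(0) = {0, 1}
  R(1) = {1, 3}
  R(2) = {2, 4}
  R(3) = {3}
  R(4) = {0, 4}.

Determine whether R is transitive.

No

Transitive: no — 0 R 1 and 1 R 3, but not 0 R 3.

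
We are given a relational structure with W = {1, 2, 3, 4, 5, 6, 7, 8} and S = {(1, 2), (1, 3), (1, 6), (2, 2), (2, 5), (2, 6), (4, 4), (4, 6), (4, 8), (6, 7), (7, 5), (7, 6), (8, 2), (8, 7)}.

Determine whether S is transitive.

No

Transitive: no — 1 S 2 and 2 S 5, but not 1 S 5.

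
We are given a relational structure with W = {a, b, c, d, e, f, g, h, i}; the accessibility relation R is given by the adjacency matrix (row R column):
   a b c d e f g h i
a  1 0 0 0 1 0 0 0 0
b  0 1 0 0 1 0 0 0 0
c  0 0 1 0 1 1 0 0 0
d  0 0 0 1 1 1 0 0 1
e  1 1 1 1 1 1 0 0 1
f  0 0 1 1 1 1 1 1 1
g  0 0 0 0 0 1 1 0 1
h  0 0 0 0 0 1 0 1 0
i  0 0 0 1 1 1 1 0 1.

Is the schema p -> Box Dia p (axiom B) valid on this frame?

Axiom B corresponds to the accessibility relation being symmetric.
Symmetric: yes — every pair in R has its reverse in R.

Yes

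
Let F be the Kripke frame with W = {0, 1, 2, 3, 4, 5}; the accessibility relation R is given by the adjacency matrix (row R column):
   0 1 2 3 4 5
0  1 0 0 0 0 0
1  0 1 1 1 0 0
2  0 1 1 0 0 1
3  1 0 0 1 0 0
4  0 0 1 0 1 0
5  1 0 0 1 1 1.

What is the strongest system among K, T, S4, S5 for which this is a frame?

Reflexive (axiom T): yes — every world is R-related to itself.
Transitive (axiom 4): no — 1 R 2 and 2 R 5, but not 1 R 5.
Euclidean (axiom 5): no — 1 R 2 and 1 R 3, but not 2 R 3.
So F validates K, T; S4 would additionally require R to be transitive. The strongest is T.

T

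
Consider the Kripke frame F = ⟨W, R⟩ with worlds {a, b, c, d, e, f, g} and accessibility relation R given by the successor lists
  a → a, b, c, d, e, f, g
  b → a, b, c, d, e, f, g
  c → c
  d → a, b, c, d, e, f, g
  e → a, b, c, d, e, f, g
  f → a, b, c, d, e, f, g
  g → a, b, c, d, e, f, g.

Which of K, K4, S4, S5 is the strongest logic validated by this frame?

Transitive (axiom 4): yes — every two-step R-path is closed by a direct edge.
Reflexive (axiom T): yes — every world is R-related to itself.
Euclidean (axiom 5): no — a R c and a R b, but not c R b.
So F validates K, K4, S4; S5 would additionally require R to be Euclidean. The strongest is S4.

S4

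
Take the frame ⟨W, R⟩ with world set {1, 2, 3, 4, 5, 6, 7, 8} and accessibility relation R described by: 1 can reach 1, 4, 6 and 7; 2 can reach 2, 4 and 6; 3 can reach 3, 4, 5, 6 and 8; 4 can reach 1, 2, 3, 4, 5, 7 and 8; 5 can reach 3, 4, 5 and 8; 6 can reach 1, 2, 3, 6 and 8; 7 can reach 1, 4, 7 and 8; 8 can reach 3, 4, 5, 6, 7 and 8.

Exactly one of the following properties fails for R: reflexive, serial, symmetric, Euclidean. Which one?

Euclidean

Reflexive: yes — every world is R-related to itself.
Serial: yes — every world has a successor (e.g. 1 R 1).
Symmetric: yes — every pair in R has its reverse in R.
Euclidean: no — 1 R 4 and 1 R 6, but not 4 R 6.
Only Euclidean fails.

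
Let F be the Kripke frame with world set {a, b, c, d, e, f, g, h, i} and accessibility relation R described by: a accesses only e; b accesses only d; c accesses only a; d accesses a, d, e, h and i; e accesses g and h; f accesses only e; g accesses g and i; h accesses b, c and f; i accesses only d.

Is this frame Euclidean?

No

Euclidean: no — d R a and d R h, but not a R h.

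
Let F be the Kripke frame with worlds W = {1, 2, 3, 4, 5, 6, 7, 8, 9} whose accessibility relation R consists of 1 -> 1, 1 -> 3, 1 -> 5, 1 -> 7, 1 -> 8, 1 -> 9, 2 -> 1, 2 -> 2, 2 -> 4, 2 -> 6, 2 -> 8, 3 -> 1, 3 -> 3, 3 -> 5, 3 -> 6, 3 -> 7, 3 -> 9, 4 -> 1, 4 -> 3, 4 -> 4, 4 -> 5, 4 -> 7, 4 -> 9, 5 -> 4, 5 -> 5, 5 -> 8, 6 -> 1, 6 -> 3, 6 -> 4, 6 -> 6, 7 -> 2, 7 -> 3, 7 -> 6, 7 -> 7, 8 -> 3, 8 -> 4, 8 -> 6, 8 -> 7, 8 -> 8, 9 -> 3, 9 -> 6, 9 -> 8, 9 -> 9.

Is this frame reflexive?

Reflexive: yes — every world is R-related to itself.

Yes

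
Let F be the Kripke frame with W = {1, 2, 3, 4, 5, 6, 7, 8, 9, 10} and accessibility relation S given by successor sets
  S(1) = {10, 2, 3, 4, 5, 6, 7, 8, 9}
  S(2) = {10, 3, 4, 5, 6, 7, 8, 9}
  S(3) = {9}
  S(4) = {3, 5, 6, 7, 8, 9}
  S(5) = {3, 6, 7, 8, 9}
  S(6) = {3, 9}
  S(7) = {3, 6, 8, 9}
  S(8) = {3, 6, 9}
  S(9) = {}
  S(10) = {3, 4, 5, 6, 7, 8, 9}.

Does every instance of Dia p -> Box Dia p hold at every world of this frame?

No

Axiom 5 corresponds to the accessibility relation being Euclidean.
Euclidean: no — 1 S 10 and 1 S 2, but not 10 S 2.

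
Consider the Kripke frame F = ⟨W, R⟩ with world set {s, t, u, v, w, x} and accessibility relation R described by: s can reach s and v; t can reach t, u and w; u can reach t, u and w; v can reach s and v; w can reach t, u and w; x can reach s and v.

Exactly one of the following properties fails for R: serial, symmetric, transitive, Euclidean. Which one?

symmetric

Serial: yes — every world has a successor (e.g. s R s).
Symmetric: no — x R s but not s R x.
Transitive: yes — every two-step R-path is closed by a direct edge.
Euclidean: yes — any two successors of a common world are R-related.
Only symmetric fails.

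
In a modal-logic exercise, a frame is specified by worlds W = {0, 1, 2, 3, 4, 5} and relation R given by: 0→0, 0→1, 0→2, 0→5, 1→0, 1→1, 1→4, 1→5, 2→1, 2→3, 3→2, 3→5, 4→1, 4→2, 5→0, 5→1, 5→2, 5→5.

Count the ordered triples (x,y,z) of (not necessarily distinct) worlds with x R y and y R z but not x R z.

Enumerating: (0,1,4), (0,2,3), (1,0,2), (1,4,2), (1,5,2), (2,1,0), (2,1,4), (2,1,5), (2,3,2), (2,3,5), (3,2,1), (3,2,3), … and 8 more.
Total: 20.

20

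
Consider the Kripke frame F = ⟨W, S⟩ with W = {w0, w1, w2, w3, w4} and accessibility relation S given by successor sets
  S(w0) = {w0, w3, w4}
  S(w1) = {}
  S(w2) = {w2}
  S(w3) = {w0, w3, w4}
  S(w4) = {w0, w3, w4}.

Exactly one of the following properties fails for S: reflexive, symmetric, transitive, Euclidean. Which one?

Reflexive: no — w1 is not related to itself.
Symmetric: yes — every pair in S has its reverse in S.
Transitive: yes — every two-step S-path is closed by a direct edge.
Euclidean: yes — any two successors of a common world are S-related.
Only reflexive fails.

reflexive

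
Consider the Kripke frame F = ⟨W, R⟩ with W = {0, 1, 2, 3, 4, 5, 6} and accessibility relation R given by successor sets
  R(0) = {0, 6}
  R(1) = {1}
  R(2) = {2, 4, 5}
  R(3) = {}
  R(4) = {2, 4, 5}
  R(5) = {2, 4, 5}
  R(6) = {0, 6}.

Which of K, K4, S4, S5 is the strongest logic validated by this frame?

Transitive (axiom 4): yes — every two-step R-path is closed by a direct edge.
Reflexive (axiom T): no — 3 is not related to itself.
Euclidean (axiom 5): yes — any two successors of a common world are R-related.
So F validates K, K4; S4 would additionally require R to be reflexive. The strongest is K4.

K4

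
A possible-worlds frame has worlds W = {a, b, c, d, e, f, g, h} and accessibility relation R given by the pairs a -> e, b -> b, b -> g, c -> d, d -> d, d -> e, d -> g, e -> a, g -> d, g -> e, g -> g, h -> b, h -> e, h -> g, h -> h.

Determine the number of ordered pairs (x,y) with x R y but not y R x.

7

Enumerating: (b,g), (c,d), (d,e), (g,e), (h,b), (h,e), (h,g).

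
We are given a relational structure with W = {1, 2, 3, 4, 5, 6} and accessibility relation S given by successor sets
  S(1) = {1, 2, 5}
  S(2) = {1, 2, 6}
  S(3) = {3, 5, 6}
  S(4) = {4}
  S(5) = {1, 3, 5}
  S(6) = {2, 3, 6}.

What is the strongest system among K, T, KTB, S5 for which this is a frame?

Reflexive (axiom T): yes — every world is S-related to itself.
Symmetric (axiom B): yes — every pair in S has its reverse in S.
Euclidean (axiom 5): no — 1 S 2 and 1 S 5, but not 2 S 5.
So F validates K, T, KTB; S5 would additionally require S to be Euclidean. The strongest is KTB.

KTB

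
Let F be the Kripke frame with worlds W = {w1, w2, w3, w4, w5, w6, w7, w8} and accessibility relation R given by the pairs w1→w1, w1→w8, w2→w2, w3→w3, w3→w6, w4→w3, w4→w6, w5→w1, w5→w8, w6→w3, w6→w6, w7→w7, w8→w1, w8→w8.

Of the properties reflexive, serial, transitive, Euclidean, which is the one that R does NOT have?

Reflexive: no — w4 is not related to itself.
Serial: yes — every world has a successor (e.g. w1 R w1).
Transitive: yes — every two-step R-path is closed by a direct edge.
Euclidean: yes — any two successors of a common world are R-related.
Only reflexive fails.

reflexive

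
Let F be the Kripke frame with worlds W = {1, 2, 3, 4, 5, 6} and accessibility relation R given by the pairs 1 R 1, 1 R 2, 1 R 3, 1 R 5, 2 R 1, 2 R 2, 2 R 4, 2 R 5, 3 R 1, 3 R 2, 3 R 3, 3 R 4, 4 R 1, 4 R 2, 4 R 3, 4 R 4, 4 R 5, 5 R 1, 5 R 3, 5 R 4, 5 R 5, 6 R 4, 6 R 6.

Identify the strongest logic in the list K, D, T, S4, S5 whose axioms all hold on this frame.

T

Serial (axiom D): yes — every world has a successor (e.g. 1 R 1).
Reflexive (axiom T): yes — every world is R-related to itself.
Transitive (axiom 4): no — 1 R 2 and 2 R 4, but not 1 R 4.
Euclidean (axiom 5): no — 1 R 2 and 1 R 3, but not 2 R 3.
So F validates K, D, T; S4 would additionally require R to be transitive. The strongest is T.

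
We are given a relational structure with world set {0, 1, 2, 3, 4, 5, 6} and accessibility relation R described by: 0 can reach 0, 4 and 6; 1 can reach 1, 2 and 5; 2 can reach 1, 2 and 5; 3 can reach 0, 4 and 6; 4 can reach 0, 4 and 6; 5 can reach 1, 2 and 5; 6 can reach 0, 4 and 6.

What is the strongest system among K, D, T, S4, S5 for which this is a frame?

D

Serial (axiom D): yes — every world has a successor (e.g. 0 R 0).
Reflexive (axiom T): no — 3 is not related to itself.
Transitive (axiom 4): yes — every two-step R-path is closed by a direct edge.
Euclidean (axiom 5): yes — any two successors of a common world are R-related.
So F validates K, D; T would additionally require R to be reflexive. The strongest is D.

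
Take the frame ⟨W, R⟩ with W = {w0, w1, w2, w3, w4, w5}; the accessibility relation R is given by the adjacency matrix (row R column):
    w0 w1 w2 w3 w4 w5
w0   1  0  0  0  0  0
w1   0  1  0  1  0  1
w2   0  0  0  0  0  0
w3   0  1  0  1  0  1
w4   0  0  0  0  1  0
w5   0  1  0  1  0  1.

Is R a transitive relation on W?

Transitive: yes — every two-step R-path is closed by a direct edge.

Yes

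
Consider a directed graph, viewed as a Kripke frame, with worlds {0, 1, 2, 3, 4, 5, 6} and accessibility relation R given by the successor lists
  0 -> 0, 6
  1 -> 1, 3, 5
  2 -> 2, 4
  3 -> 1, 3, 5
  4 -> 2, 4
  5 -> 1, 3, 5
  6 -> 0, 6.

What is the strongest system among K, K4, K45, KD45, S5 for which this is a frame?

S5

Transitive (axiom 4): yes — every two-step R-path is closed by a direct edge.
Euclidean (axiom 5): yes — any two successors of a common world are R-related.
Serial (axiom D): yes — every world has a successor (e.g. 0 R 0).
Reflexive (axiom T): yes — every world is R-related to itself.
So F validates K, K4, K45, KD45, S5. The strongest is S5.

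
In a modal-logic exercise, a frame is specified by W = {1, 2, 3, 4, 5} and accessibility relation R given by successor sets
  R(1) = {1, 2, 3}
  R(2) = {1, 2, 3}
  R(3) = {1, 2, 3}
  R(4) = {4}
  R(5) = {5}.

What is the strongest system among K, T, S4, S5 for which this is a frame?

Reflexive (axiom T): yes — every world is R-related to itself.
Transitive (axiom 4): yes — every two-step R-path is closed by a direct edge.
Euclidean (axiom 5): yes — any two successors of a common world are R-related.
So F validates K, T, S4, S5. The strongest is S5.

S5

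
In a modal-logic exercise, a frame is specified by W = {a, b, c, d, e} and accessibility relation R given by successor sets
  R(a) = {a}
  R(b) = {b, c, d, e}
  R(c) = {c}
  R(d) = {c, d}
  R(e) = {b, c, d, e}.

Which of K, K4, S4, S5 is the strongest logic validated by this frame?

Transitive (axiom 4): yes — every two-step R-path is closed by a direct edge.
Reflexive (axiom T): yes — every world is R-related to itself.
Euclidean (axiom 5): no — b R c and b R d, but not c R d.
So F validates K, K4, S4; S5 would additionally require R to be Euclidean. The strongest is S4.

S4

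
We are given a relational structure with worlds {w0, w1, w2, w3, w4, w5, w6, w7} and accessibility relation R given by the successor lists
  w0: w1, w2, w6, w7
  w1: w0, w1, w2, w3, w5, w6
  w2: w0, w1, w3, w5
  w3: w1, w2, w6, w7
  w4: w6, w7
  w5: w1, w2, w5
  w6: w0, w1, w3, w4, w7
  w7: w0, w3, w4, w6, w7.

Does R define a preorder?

Reflexive: no — w0 is not related to itself.
Transitive: no — w0 R w1 and w1 R w3, but not w0 R w3.
So R is not a preorder.

No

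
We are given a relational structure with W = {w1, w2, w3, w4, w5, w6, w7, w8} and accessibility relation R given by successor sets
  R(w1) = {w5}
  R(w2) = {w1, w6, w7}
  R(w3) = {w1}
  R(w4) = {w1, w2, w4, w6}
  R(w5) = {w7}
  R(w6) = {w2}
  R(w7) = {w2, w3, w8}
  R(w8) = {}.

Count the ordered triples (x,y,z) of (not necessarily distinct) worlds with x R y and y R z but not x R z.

Enumerating: (w1,w5,w7), (w2,w1,w5), (w2,w6,w2), (w2,w7,w2), (w2,w7,w3), (w2,w7,w8), (w3,w1,w5), (w4,w1,w5), (w4,w2,w7), (w5,w7,w2), (w5,w7,w3), (w5,w7,w8), … and 7 more.
Total: 19.

19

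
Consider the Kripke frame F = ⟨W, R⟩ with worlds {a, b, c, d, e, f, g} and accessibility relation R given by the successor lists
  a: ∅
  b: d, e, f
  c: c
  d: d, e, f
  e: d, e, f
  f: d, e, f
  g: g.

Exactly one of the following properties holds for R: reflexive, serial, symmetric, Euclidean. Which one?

Euclidean

Reflexive: no — a is not related to itself.
Serial: no — a has no R-successor.
Symmetric: no — b R d but not d R b.
Euclidean: yes — any two successors of a common world are R-related.
Only Euclidean holds.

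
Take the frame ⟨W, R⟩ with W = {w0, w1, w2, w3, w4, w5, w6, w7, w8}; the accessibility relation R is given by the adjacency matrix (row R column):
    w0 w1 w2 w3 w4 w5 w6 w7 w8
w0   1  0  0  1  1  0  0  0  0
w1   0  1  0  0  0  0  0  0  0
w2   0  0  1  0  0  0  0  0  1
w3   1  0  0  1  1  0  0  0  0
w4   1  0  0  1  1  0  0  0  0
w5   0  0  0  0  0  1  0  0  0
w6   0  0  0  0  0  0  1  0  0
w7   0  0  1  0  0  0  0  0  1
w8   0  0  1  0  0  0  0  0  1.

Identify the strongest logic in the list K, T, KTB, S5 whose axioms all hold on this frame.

K

Reflexive (axiom T): no — w7 is not related to itself.
Symmetric (axiom B): no — w7 R w2 but not w2 R w7.
Euclidean (axiom 5): yes — any two successors of a common world are R-related.
So F validates K; T would additionally require R to be reflexive. The strongest is K.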